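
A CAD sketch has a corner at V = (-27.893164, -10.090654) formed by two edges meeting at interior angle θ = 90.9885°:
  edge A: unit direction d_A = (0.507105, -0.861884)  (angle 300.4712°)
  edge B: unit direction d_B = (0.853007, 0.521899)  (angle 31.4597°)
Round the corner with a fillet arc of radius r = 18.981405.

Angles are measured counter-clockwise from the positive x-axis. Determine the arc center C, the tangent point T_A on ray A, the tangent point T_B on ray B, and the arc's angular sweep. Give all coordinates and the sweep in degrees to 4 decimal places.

bisector direction at 345.9654° = (0.970150,-0.242507)
center distance |VC| = r/sin(θ/2) = 18.981405/sin(45.4943°) = 26.615163
C = V + |VC|·bis = (-2.0725,-16.5450)
T_A = V + ((C−V)·d_A)·d_A = V + 18.6567·d_A = (-18.4322,-26.1706)
T_B = V + ((C−V)·d_B)·d_B = V + 18.6567·d_B = (-11.9788,-0.3537)
sweep = 180° − θ = 89.0115°

center=(-2.0725,-16.5450) T_A=(-18.4322,-26.1706) T_B=(-11.9788,-0.3537) sweep=89.0115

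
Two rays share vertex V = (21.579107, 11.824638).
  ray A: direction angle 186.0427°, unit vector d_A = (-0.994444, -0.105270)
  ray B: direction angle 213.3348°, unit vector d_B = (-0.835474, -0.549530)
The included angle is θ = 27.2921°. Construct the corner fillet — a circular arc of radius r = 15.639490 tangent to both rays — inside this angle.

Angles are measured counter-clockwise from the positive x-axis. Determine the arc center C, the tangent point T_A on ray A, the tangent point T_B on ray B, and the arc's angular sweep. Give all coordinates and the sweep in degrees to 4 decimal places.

center=(-40.8359,-10.5094) T_A=(-42.4823,5.0432) T_B=(-32.2415,-23.5757) sweep=152.7079

bisector direction at 199.6887° = (-0.941537,-0.336910)
center distance |VC| = r/sin(θ/2) = 15.639490/sin(13.6461°) = 66.290591
C = V + |VC|·bis = (-40.8359,-10.5094)
T_A = V + ((C−V)·d_A)·d_A = V + 64.4193·d_A = (-42.4823,5.0432)
T_B = V + ((C−V)·d_B)·d_B = V + 64.4193·d_B = (-32.2415,-23.5757)
sweep = 180° − θ = 152.7079°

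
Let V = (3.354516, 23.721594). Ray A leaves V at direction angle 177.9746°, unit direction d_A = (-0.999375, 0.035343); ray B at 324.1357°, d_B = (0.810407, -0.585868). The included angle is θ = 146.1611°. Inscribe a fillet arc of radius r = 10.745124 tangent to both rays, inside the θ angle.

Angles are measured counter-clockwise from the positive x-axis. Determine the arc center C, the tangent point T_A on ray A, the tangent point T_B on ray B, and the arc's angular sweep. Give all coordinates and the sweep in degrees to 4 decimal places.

bisector direction at 251.0552° = (-0.324658,-0.945832)
center distance |VC| = r/sin(θ/2) = 10.745124/sin(73.0806°) = 11.231271
C = V + |VC|·bis = (-0.2918,13.0987)
T_A = V + ((C−V)·d_A)·d_A = V + 3.2686·d_A = (0.0880,23.8371)
T_B = V + ((C−V)·d_B)·d_B = V + 3.2686·d_B = (6.0034,21.8066)
sweep = 180° − θ = 33.8389°

center=(-0.2918,13.0987) T_A=(0.0880,23.8371) T_B=(6.0034,21.8066) sweep=33.8389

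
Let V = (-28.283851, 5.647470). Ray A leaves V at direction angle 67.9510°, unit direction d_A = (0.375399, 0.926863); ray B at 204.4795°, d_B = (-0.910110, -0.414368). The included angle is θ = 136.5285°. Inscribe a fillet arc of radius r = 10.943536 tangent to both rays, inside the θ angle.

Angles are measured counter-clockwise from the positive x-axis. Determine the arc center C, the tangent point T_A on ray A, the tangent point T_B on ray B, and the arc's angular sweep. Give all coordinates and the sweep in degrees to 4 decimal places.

center=(-36.7892,13.7995) T_A=(-26.6460,9.6913) T_B=(-32.2545,3.8396) sweep=43.4715

bisector direction at 136.2152° = (-0.721944,0.691951)
center distance |VC| = r/sin(θ/2) = 10.943536/sin(68.2643°) = 11.781156
C = V + |VC|·bis = (-36.7892,13.7995)
T_A = V + ((C−V)·d_A)·d_A = V + 4.3629·d_A = (-26.6460,9.6913)
T_B = V + ((C−V)·d_B)·d_B = V + 4.3629·d_B = (-32.2545,3.8396)
sweep = 180° − θ = 43.4715°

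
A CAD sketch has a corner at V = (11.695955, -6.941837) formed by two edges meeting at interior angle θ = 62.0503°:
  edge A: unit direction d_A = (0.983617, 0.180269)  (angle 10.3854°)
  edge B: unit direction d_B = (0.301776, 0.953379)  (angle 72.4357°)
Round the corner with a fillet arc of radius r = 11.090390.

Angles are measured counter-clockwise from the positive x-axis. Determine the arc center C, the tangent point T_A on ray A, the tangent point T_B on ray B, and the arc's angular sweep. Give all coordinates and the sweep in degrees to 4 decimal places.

center=(27.8338,7.2909) T_A=(29.8330,-3.6178) T_B=(17.2605,10.6377) sweep=117.9497

bisector direction at 41.4106° = (0.749989,0.661450)
center distance |VC| = r/sin(θ/2) = 11.090390/sin(31.0252°) = 21.517429
C = V + |VC|·bis = (27.8338,7.2909)
T_A = V + ((C−V)·d_A)·d_A = V + 18.4392·d_A = (29.8330,-3.6178)
T_B = V + ((C−V)·d_B)·d_B = V + 18.4392·d_B = (17.2605,10.6377)
sweep = 180° − θ = 117.9497°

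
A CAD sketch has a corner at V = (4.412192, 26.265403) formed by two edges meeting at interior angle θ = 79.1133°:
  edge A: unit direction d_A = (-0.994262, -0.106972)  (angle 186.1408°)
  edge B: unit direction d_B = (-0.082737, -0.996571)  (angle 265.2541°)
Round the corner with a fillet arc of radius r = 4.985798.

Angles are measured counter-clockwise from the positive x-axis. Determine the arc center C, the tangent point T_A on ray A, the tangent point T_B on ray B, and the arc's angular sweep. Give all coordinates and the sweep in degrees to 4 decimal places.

bisector direction at 225.6975° = (-0.698447,-0.715662)
center distance |VC| = r/sin(θ/2) = 4.985798/sin(39.5566°) = 7.828955
C = V + |VC|·bis = (-1.0559,20.6625)
T_A = V + ((C−V)·d_A)·d_A = V + 6.0361·d_A = (-1.5893,25.6197)
T_B = V + ((C−V)·d_B)·d_B = V + 6.0361·d_B = (3.9128,20.2500)
sweep = 180° − θ = 100.8867°

center=(-1.0559,20.6625) T_A=(-1.5893,25.6197) T_B=(3.9128,20.2500) sweep=100.8867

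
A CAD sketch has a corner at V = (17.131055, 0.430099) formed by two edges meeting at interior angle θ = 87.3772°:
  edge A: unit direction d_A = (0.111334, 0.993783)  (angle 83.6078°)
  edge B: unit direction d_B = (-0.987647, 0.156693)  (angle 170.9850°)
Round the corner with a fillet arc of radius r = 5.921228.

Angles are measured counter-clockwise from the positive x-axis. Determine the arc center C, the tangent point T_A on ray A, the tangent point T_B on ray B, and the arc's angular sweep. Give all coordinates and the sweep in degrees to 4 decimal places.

center=(11.9368,7.2495) T_A=(17.8212,6.5902) T_B=(11.0089,1.4014) sweep=92.6228

bisector direction at 127.2964° = (-0.605938,0.795512)
center distance |VC| = r/sin(θ/2) = 5.921228/sin(43.6886°) = 8.572314
C = V + |VC|·bis = (11.9368,7.2495)
T_A = V + ((C−V)·d_A)·d_A = V + 6.1987·d_A = (17.8212,6.5902)
T_B = V + ((C−V)·d_B)·d_B = V + 6.1987·d_B = (11.0089,1.4014)
sweep = 180° − θ = 92.6228°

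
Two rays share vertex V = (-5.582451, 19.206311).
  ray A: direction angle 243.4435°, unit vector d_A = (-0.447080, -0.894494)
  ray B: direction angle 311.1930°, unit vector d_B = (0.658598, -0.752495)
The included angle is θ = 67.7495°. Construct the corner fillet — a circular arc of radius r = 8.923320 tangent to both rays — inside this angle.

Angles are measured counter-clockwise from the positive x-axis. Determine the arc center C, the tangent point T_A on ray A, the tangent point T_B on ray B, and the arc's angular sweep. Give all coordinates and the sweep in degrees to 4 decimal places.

bisector direction at 277.3182° = (0.127381,-0.991854)
center distance |VC| = r/sin(θ/2) = 8.923320/sin(33.8747°) = 16.009422
C = V + |VC|·bis = (-3.5432,3.3273)
T_A = V + ((C−V)·d_A)·d_A = V + 13.2920·d_A = (-11.5250,7.3167)
T_B = V + ((C−V)·d_B)·d_B = V + 13.2920·d_B = (3.1716,9.2042)
sweep = 180° − θ = 112.2505°

center=(-3.5432,3.3273) T_A=(-11.5250,7.3167) T_B=(3.1716,9.2042) sweep=112.2505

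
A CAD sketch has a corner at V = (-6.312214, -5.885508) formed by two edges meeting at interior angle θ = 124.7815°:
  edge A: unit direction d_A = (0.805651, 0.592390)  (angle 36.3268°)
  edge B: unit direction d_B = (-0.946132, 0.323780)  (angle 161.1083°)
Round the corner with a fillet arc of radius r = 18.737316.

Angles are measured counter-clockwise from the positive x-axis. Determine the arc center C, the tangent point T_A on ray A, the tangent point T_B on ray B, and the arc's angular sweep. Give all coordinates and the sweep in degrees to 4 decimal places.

bisector direction at 98.7176° = (-0.151564,0.988448)
center distance |VC| = r/sin(θ/2) = 18.737316/sin(62.3907°) = 21.145139
C = V + |VC|·bis = (-9.5170,15.0154)
T_A = V + ((C−V)·d_A)·d_A = V + 9.7995·d_A = (1.5828,-0.0804)
T_B = V + ((C−V)·d_B)·d_B = V + 9.7995·d_B = (-15.5838,-2.7126)
sweep = 180° − θ = 55.2185°

center=(-9.5170,15.0154) T_A=(1.5828,-0.0804) T_B=(-15.5838,-2.7126) sweep=55.2185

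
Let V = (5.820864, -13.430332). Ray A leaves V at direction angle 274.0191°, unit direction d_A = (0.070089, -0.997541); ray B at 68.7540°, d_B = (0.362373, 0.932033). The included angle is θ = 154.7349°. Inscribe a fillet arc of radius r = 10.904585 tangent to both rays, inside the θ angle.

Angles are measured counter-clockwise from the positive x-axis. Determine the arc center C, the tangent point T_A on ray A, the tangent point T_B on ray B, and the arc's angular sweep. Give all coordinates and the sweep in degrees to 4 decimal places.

bisector direction at 351.3865° = (0.988721,-0.149767)
center distance |VC| = r/sin(θ/2) = 10.904585/sin(77.3675°) = 11.175104
C = V + |VC|·bis = (16.8699,-15.1040)
T_A = V + ((C−V)·d_A)·d_A = V + 2.4440·d_A = (5.9922,-15.8683)
T_B = V + ((C−V)·d_B)·d_B = V + 2.4440·d_B = (6.7065,-11.1525)
sweep = 180° − θ = 25.2651°

center=(16.8699,-15.1040) T_A=(5.9922,-15.8683) T_B=(6.7065,-11.1525) sweep=25.2651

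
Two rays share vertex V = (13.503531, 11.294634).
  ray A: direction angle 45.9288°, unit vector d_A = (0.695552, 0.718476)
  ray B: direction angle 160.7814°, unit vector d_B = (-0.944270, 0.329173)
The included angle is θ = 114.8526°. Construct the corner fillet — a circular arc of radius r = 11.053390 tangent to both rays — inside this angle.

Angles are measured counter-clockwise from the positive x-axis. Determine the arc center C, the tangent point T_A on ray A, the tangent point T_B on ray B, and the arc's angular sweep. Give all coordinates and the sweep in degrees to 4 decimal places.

center=(10.4738,24.0566) T_A=(18.4154,16.3684) T_B=(6.8353,13.6192) sweep=65.1474

bisector direction at 103.3551° = (-0.230986,0.972957)
center distance |VC| = r/sin(θ/2) = 11.053390/sin(57.4263°) = 13.116643
C = V + |VC|·bis = (10.4738,24.0566)
T_A = V + ((C−V)·d_A)·d_A = V + 7.0618·d_A = (18.4154,16.3684)
T_B = V + ((C−V)·d_B)·d_B = V + 7.0618·d_B = (6.8353,13.6192)
sweep = 180° − θ = 65.1474°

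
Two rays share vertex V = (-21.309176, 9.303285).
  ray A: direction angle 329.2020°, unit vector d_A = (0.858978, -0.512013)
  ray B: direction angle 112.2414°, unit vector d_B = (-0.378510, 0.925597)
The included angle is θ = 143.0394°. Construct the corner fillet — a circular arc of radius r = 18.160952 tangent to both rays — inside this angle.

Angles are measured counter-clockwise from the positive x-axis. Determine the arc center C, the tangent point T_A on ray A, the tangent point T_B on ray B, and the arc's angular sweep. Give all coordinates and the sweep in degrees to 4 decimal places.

center=(-6.7969,21.7954) T_A=(-16.0955,6.1956) T_B=(-23.6066,14.9213) sweep=36.9606

bisector direction at 40.7217° = (0.757887,0.652385)
center distance |VC| = r/sin(θ/2) = 18.160952/sin(71.5197°) = 19.148382
C = V + |VC|·bis = (-6.7969,21.7954)
T_A = V + ((C−V)·d_A)·d_A = V + 6.0696·d_A = (-16.0955,6.1956)
T_B = V + ((C−V)·d_B)·d_B = V + 6.0696·d_B = (-23.6066,14.9213)
sweep = 180° − θ = 36.9606°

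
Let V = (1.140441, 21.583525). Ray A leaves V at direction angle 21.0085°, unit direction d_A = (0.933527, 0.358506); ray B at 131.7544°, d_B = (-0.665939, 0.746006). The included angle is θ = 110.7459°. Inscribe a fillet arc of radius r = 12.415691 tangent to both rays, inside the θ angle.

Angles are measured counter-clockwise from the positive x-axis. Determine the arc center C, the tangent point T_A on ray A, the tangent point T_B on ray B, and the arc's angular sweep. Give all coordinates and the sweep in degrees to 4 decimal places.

center=(4.6931,36.2476) T_A=(9.1442,24.6572) T_B=(-4.5691,27.9795) sweep=69.2541

bisector direction at 76.3815° = (0.235457,0.971885)
center distance |VC| = r/sin(θ/2) = 12.415691/sin(55.3730°) = 15.088311
C = V + |VC|·bis = (4.6931,36.2476)
T_A = V + ((C−V)·d_A)·d_A = V + 8.5737·d_A = (9.1442,24.6572)
T_B = V + ((C−V)·d_B)·d_B = V + 8.5737·d_B = (-4.5691,27.9795)
sweep = 180° − θ = 69.2541°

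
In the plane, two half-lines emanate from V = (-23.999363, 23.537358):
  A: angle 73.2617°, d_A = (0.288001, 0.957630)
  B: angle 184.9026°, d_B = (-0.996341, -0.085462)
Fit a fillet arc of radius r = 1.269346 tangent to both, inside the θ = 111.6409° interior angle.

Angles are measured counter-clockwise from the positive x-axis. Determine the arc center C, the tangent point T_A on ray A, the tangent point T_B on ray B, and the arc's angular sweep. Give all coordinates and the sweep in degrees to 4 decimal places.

center=(-24.9667,24.7284) T_A=(-23.7511,24.3628) T_B=(-24.8582,23.4637) sweep=68.3591

bisector direction at 129.0822° = (-0.630434,0.776243)
center distance |VC| = r/sin(θ/2) = 1.269346/sin(55.8205°) = 1.534359
C = V + |VC|·bis = (-24.9667,24.7284)
T_A = V + ((C−V)·d_A)·d_A = V + 0.8620·d_A = (-23.7511,24.3628)
T_B = V + ((C−V)·d_B)·d_B = V + 0.8620·d_B = (-24.8582,23.4637)
sweep = 180° − θ = 68.3591°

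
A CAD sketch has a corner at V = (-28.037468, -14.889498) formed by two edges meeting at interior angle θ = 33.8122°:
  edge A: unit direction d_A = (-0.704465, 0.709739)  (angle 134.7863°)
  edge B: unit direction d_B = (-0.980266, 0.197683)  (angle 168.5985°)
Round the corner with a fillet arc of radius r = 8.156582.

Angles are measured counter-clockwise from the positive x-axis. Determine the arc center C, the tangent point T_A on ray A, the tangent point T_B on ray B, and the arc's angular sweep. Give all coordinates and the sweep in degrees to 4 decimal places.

center=(-52.7317,-1.5888) T_A=(-46.9426,4.1572) T_B=(-54.3441,-9.5844) sweep=146.1878

bisector direction at 151.6924° = (-0.880414,0.474205)
center distance |VC| = r/sin(θ/2) = 8.156582/sin(16.9061°) = 28.048377
C = V + |VC|·bis = (-52.7317,-1.5888)
T_A = V + ((C−V)·d_A)·d_A = V + 26.8362·d_A = (-46.9426,4.1572)
T_B = V + ((C−V)·d_B)·d_B = V + 26.8362·d_B = (-54.3441,-9.5844)
sweep = 180° − θ = 146.1878°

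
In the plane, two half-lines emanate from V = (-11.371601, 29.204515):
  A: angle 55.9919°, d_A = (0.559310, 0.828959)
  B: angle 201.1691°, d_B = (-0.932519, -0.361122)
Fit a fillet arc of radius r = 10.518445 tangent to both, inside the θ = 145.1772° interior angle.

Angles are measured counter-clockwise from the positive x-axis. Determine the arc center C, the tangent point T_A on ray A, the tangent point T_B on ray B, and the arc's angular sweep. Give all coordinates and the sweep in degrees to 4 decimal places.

center=(-18.2460,37.8220) T_A=(-9.5267,31.9389) T_B=(-14.4476,28.0133) sweep=34.8228

bisector direction at 128.5805° = (-0.623614,0.781733)
center distance |VC| = r/sin(θ/2) = 10.518445/sin(72.5886°) = 11.023534
C = V + |VC|·bis = (-18.2460,37.8220)
T_A = V + ((C−V)·d_A)·d_A = V + 3.2986·d_A = (-9.5267,31.9389)
T_B = V + ((C−V)·d_B)·d_B = V + 3.2986·d_B = (-14.4476,28.0133)
sweep = 180° − θ = 34.8228°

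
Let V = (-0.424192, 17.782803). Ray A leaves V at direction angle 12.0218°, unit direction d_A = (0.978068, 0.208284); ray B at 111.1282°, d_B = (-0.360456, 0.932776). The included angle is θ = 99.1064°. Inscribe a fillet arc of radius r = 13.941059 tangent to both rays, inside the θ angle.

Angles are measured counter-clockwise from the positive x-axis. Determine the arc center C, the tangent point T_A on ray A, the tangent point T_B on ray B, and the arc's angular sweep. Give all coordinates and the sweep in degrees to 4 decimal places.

bisector direction at 61.5750° = (0.476008,0.879441)
center distance |VC| = r/sin(θ/2) = 13.941059/sin(49.5532°) = 18.319186
C = V + |VC|·bis = (8.2959,33.8934)
T_A = V + ((C−V)·d_A)·d_A = V + 11.8844·d_A = (11.1996,20.2581)
T_B = V + ((C−V)·d_B)·d_B = V + 11.8844·d_B = (-4.7080,28.8683)
sweep = 180° − θ = 80.8936°

center=(8.2959,33.8934) T_A=(11.1996,20.2581) T_B=(-4.7080,28.8683) sweep=80.8936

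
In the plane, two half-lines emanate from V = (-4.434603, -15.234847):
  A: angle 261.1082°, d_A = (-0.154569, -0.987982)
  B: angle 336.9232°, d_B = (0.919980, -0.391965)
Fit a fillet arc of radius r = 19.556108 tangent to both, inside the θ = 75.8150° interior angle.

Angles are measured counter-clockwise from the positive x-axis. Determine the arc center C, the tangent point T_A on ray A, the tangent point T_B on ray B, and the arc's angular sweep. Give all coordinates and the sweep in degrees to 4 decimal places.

bisector direction at 299.0157° = (0.485049,-0.874487)
center distance |VC| = r/sin(θ/2) = 19.556108/sin(37.9075°) = 31.830199
C = V + |VC|·bis = (11.0046,-43.0699)
T_A = V + ((C−V)·d_A)·d_A = V + 25.1141·d_A = (-8.3165,-40.0472)
T_B = V + ((C−V)·d_B)·d_B = V + 25.1141·d_B = (18.6699,-25.0787)
sweep = 180° − θ = 104.1850°

center=(11.0046,-43.0699) T_A=(-8.3165,-40.0472) T_B=(18.6699,-25.0787) sweep=104.1850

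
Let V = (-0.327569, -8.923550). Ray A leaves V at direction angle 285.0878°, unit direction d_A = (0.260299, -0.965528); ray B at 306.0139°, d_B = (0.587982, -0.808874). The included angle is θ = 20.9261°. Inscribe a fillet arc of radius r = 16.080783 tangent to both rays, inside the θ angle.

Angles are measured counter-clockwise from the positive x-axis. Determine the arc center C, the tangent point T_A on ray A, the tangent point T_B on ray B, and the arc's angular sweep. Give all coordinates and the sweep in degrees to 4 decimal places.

bisector direction at 295.5509° = (0.431312,-0.902203)
center distance |VC| = r/sin(θ/2) = 16.080783/sin(10.4631°) = 88.549891
C = V + |VC|·bis = (37.8651,-88.8135)
T_A = V + ((C−V)·d_A)·d_A = V + 87.0775·d_A = (22.3386,-92.9993)
T_B = V + ((C−V)·d_B)·d_B = V + 87.0775·d_B = (50.8724,-79.3583)
sweep = 180° − θ = 159.0739°

center=(37.8651,-88.8135) T_A=(22.3386,-92.9993) T_B=(50.8724,-79.3583) sweep=159.0739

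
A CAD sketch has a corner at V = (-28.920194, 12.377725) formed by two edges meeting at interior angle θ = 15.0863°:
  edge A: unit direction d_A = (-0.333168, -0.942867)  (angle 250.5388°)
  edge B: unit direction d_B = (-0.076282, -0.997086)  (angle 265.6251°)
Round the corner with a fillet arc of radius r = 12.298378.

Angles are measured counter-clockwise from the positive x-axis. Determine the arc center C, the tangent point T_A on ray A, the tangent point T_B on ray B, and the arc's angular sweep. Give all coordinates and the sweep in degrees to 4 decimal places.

bisector direction at 258.0820° = (-0.206512,-0.978444)
center distance |VC| = r/sin(θ/2) = 12.298378/sin(7.5431°) = 93.685638
C = V + |VC|·bis = (-48.2674,-79.2884)
T_A = V + ((C−V)·d_A)·d_A = V + 92.8749·d_A = (-59.8632,-75.1910)
T_B = V + ((C−V)·d_B)·d_B = V + 92.8749·d_B = (-36.0049,-80.2266)
sweep = 180° − θ = 164.9137°

center=(-48.2674,-79.2884) T_A=(-59.8632,-75.1910) T_B=(-36.0049,-80.2266) sweep=164.9137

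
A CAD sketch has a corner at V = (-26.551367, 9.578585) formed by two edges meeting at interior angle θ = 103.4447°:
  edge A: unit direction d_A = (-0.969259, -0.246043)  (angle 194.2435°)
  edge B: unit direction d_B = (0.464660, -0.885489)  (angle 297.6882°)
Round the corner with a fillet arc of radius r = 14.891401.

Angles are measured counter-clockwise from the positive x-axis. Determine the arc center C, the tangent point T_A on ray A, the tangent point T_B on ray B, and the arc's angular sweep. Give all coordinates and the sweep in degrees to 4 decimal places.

bisector direction at 245.9659° = (-0.407281,-0.913303)
center distance |VC| = r/sin(θ/2) = 14.891401/sin(51.7223°) = 18.969501
C = V + |VC|·bis = (-34.2773,-7.7463)
T_A = V + ((C−V)·d_A)·d_A = V + 11.7511·d_A = (-37.9412,6.6873)
T_B = V + ((C−V)·d_B)·d_B = V + 11.7511·d_B = (-21.0911,-0.8269)
sweep = 180° − θ = 76.5553°

center=(-34.2773,-7.7463) T_A=(-37.9412,6.6873) T_B=(-21.0911,-0.8269) sweep=76.5553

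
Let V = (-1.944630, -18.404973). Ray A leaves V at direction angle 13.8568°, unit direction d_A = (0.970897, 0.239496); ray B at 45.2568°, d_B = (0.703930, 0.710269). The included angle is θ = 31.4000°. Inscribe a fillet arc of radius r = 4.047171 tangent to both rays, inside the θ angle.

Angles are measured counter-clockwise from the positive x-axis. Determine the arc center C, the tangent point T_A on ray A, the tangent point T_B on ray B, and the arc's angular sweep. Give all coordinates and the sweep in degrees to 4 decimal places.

center=(11.0653,-11.0273) T_A=(12.0346,-14.9566) T_B=(8.1908,-8.1783) sweep=148.6000

bisector direction at 29.5568° = (0.869867,0.493286)
center distance |VC| = r/sin(θ/2) = 4.047171/sin(15.7000°) = 14.956261
C = V + |VC|·bis = (11.0653,-11.0273)
T_A = V + ((C−V)·d_A)·d_A = V + 14.3983·d_A = (12.0346,-14.9566)
T_B = V + ((C−V)·d_B)·d_B = V + 14.3983·d_B = (8.1908,-8.1783)
sweep = 180° − θ = 148.6000°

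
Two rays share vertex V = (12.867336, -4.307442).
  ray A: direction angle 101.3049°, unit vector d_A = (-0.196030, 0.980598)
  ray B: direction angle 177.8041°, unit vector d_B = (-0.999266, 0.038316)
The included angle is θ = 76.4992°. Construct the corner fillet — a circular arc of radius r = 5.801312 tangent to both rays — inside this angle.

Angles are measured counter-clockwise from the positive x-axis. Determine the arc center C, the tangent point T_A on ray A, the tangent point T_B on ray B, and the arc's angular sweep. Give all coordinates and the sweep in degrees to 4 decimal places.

center=(5.7360,1.7716) T_A=(11.4247,2.9088) T_B=(5.5137,-4.0255) sweep=103.5008

bisector direction at 139.5545° = (-0.761023,0.648724)
center distance |VC| = r/sin(θ/2) = 5.801312/sin(38.2496°) = 9.370732
C = V + |VC|·bis = (5.7360,1.7716)
T_A = V + ((C−V)·d_A)·d_A = V + 7.3590·d_A = (11.4247,2.9088)
T_B = V + ((C−V)·d_B)·d_B = V + 7.3590·d_B = (5.5137,-4.0255)
sweep = 180° − θ = 103.5008°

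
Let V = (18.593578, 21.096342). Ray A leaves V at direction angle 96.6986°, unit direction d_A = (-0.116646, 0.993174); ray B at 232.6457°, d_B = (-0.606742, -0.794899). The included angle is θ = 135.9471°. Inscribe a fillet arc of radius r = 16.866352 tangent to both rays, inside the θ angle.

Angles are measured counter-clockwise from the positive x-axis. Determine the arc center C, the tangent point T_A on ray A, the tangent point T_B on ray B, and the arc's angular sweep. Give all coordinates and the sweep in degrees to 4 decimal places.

center=(1.0464,25.9059) T_A=(17.7976,27.8733) T_B=(14.4535,15.6723) sweep=44.0529

bisector direction at 164.6721° = (-0.964429,0.264342)
center distance |VC| = r/sin(θ/2) = 16.866352/sin(67.9736°) = 18.194342
C = V + |VC|·bis = (1.0464,25.9059)
T_A = V + ((C−V)·d_A)·d_A = V + 6.8235·d_A = (17.7976,27.8733)
T_B = V + ((C−V)·d_B)·d_B = V + 6.8235·d_B = (14.4535,15.6723)
sweep = 180° − θ = 44.0529°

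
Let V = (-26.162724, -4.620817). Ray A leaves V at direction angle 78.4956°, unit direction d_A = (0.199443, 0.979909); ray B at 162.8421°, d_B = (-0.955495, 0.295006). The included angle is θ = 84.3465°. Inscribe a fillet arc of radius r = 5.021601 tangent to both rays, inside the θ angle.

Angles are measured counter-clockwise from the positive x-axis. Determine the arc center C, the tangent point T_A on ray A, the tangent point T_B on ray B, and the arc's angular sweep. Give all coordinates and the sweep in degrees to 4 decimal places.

bisector direction at 120.6689° = (-0.510075,0.860130)
center distance |VC| = r/sin(θ/2) = 5.021601/sin(42.1733°) = 7.479581
C = V + |VC|·bis = (-29.9779,1.8126)
T_A = V + ((C−V)·d_A)·d_A = V + 5.5433·d_A = (-25.0572,0.8111)
T_B = V + ((C−V)·d_B)·d_B = V + 5.5433·d_B = (-31.4593,-2.9855)
sweep = 180° − θ = 95.6535°

center=(-29.9779,1.8126) T_A=(-25.0572,0.8111) T_B=(-31.4593,-2.9855) sweep=95.6535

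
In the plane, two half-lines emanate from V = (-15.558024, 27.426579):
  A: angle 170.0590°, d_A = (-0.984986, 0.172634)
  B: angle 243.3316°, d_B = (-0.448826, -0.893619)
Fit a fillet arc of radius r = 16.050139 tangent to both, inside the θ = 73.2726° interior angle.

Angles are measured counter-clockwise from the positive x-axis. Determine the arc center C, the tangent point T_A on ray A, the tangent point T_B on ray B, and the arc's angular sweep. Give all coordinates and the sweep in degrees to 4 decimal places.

bisector direction at 206.6953° = (-0.893408,-0.449246)
center distance |VC| = r/sin(θ/2) = 16.050139/sin(36.6363°) = 26.896667
C = V + |VC|·bis = (-39.5877,15.3434)
T_A = V + ((C−V)·d_A)·d_A = V + 21.5829·d_A = (-36.8169,31.1525)
T_B = V + ((C−V)·d_B)·d_B = V + 21.5829·d_B = (-25.2450,8.1396)
sweep = 180° − θ = 106.7274°

center=(-39.5877,15.3434) T_A=(-36.8169,31.1525) T_B=(-25.2450,8.1396) sweep=106.7274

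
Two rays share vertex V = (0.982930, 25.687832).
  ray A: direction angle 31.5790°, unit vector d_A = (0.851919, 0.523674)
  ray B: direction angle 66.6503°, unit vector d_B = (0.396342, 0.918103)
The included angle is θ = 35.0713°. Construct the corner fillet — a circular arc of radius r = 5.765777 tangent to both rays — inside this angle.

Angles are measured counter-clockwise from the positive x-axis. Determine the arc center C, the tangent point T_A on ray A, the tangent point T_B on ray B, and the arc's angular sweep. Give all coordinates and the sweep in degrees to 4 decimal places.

center=(13.5086,40.1553) T_A=(16.5280,35.2434) T_B=(8.2150,42.4406) sweep=144.9287

bisector direction at 49.1147° = (0.654548,0.756021)
center distance |VC| = r/sin(θ/2) = 5.765777/sin(17.5357°) = 19.136386
C = V + |VC|·bis = (13.5086,40.1553)
T_A = V + ((C−V)·d_A)·d_A = V + 18.2471·d_A = (16.5280,35.2434)
T_B = V + ((C−V)·d_B)·d_B = V + 18.2471·d_B = (8.2150,42.4406)
sweep = 180° − θ = 144.9287°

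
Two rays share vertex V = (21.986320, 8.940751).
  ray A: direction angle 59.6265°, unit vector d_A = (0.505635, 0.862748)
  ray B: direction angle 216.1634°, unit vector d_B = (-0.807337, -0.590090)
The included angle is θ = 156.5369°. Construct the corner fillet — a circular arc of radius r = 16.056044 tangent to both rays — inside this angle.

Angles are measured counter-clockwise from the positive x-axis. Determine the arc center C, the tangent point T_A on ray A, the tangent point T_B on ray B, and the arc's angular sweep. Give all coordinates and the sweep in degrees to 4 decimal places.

bisector direction at 137.8949° = (-0.741917,0.670492)
center distance |VC| = r/sin(θ/2) = 16.056044/sin(78.2685°) = 16.398594
C = V + |VC|·bis = (9.8199,19.9359)
T_A = V + ((C−V)·d_A)·d_A = V + 3.3343·d_A = (23.6722,11.8174)
T_B = V + ((C−V)·d_B)·d_B = V + 3.3343·d_B = (19.2944,6.9732)
sweep = 180° − θ = 23.4631°

center=(9.8199,19.9359) T_A=(23.6722,11.8174) T_B=(19.2944,6.9732) sweep=23.4631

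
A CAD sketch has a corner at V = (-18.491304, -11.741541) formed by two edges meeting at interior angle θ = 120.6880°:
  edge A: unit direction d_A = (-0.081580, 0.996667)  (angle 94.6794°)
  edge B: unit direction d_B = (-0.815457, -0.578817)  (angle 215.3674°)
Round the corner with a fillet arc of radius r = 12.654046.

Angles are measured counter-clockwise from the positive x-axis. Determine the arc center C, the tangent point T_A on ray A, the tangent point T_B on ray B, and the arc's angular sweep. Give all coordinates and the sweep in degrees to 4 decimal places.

center=(-31.6909,-5.5930) T_A=(-19.0791,-4.5607) T_B=(-24.3666,-15.9118) sweep=59.3120

bisector direction at 155.0234° = (-0.906480,0.422248)
center distance |VC| = r/sin(θ/2) = 12.654046/sin(60.3440°) = 14.561421
C = V + |VC|·bis = (-31.6909,-5.5930)
T_A = V + ((C−V)·d_A)·d_A = V + 7.2049·d_A = (-19.0791,-4.5607)
T_B = V + ((C−V)·d_B)·d_B = V + 7.2049·d_B = (-24.3666,-15.9118)
sweep = 180° − θ = 59.3120°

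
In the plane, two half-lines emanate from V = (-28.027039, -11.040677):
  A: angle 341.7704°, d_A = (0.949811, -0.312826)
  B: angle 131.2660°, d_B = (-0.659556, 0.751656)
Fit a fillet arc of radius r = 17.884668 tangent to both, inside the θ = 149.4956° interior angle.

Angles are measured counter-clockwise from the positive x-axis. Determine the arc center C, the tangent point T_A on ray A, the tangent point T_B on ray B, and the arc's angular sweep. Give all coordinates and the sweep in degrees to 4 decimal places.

center=(-17.8004,4.4208) T_A=(-23.3951,-12.5662) T_B=(-31.2435,-7.3751) sweep=30.5044

bisector direction at 56.5182° = (0.551672,0.834061)
center distance |VC| = r/sin(θ/2) = 17.884668/sin(74.7478°) = 18.537614
C = V + |VC|·bis = (-17.8004,4.4208)
T_A = V + ((C−V)·d_A)·d_A = V + 4.8767·d_A = (-23.3951,-12.5662)
T_B = V + ((C−V)·d_B)·d_B = V + 4.8767·d_B = (-31.2435,-7.3751)
sweep = 180° − θ = 30.5044°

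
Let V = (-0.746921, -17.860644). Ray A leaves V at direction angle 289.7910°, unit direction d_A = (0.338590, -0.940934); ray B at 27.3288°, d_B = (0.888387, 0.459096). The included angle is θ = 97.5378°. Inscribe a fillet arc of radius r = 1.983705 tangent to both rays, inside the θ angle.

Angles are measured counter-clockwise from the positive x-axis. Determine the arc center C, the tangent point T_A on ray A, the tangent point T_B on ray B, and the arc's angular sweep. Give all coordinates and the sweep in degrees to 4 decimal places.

center=(1.7083,-18.8248) T_A=(-0.1583,-19.4965) T_B=(0.7975,-17.0625) sweep=82.4622

bisector direction at 338.5599° = (0.930800,-0.365528)
center distance |VC| = r/sin(θ/2) = 1.983705/sin(48.7689°) = 2.637705
C = V + |VC|·bis = (1.7083,-18.8248)
T_A = V + ((C−V)·d_A)·d_A = V + 1.7385·d_A = (-0.1583,-19.4965)
T_B = V + ((C−V)·d_B)·d_B = V + 1.7385·d_B = (0.7975,-17.0625)
sweep = 180° − θ = 82.4622°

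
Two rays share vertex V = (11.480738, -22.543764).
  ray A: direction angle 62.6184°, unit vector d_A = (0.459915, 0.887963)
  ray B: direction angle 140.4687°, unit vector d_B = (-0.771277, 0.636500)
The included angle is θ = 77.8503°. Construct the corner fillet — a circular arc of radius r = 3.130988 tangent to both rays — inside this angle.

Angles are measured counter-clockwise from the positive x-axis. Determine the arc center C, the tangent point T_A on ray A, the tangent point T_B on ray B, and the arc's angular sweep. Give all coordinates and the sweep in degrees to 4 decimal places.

center=(10.4835,-17.6613) T_A=(13.2637,-19.1013) T_B=(8.4907,-20.0762) sweep=102.1497

bisector direction at 101.5436° = (-0.200113,0.979773)
center distance |VC| = r/sin(θ/2) = 3.130988/sin(38.9252°) = 4.983233
C = V + |VC|·bis = (10.4835,-17.6613)
T_A = V + ((C−V)·d_A)·d_A = V + 3.8768·d_A = (13.2637,-19.1013)
T_B = V + ((C−V)·d_B)·d_B = V + 3.8768·d_B = (8.4907,-20.0762)
sweep = 180° − θ = 102.1497°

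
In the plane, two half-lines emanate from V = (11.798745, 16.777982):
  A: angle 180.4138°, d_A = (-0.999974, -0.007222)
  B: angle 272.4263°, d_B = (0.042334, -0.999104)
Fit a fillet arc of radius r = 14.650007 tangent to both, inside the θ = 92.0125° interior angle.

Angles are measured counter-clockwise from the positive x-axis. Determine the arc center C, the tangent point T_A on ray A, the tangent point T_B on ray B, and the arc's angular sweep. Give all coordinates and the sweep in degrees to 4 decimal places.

bisector direction at 226.4201° = (-0.689366,-0.724413)
center distance |VC| = r/sin(θ/2) = 14.650007/sin(46.0063°) = 20.363761
C = V + |VC|·bis = (-2.2393,2.0262)
T_A = V + ((C−V)·d_A)·d_A = V + 14.1443·d_A = (-2.3451,16.6758)
T_B = V + ((C−V)·d_B)·d_B = V + 14.1443·d_B = (12.3975,2.6464)
sweep = 180° − θ = 87.9875°

center=(-2.2393,2.0262) T_A=(-2.3451,16.6758) T_B=(12.3975,2.6464) sweep=87.9875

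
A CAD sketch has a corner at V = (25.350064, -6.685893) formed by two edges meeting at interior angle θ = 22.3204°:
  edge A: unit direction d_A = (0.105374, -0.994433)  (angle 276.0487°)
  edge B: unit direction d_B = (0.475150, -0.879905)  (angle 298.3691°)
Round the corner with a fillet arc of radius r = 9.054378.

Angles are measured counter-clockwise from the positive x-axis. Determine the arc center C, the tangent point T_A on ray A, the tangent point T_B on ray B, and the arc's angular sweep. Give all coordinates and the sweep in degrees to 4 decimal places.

center=(39.1902,-51.3715) T_A=(30.1862,-52.3256) T_B=(47.1572,-47.0694) sweep=157.6796

bisector direction at 287.2089° = (0.295856,-0.955232)
center distance |VC| = r/sin(θ/2) = 9.054378/sin(11.1602°) = 46.779864
C = V + |VC|·bis = (39.1902,-51.3715)
T_A = V + ((C−V)·d_A)·d_A = V + 45.8952·d_A = (30.1862,-52.3256)
T_B = V + ((C−V)·d_B)·d_B = V + 45.8952·d_B = (47.1572,-47.0694)
sweep = 180° − θ = 157.6796°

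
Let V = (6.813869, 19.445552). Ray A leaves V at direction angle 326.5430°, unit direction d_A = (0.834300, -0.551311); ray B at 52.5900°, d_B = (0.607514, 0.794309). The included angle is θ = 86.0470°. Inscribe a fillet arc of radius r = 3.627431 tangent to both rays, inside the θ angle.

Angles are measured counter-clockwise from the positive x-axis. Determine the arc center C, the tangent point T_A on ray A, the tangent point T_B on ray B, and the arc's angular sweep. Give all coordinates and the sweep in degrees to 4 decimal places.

bisector direction at 9.5665° = (0.986093,0.166192)
center distance |VC| = r/sin(θ/2) = 3.627431/sin(43.0235°) = 5.316489
C = V + |VC|·bis = (12.0564,20.3291)
T_A = V + ((C−V)·d_A)·d_A = V + 3.8867·d_A = (10.0566,17.3027)
T_B = V + ((C−V)·d_B)·d_B = V + 3.8867·d_B = (9.1751,22.5328)
sweep = 180° − θ = 93.9530°

center=(12.0564,20.3291) T_A=(10.0566,17.3027) T_B=(9.1751,22.5328) sweep=93.9530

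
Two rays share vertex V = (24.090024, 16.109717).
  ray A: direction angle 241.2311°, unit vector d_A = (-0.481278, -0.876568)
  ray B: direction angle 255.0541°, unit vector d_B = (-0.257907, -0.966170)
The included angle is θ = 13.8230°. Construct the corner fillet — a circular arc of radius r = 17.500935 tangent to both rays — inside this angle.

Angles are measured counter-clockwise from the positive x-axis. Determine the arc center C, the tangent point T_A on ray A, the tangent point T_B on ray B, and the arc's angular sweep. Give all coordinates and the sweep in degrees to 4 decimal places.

bisector direction at 248.1426° = (-0.372298,-0.928113)
center distance |VC| = r/sin(θ/2) = 17.500935/sin(6.9115°) = 145.433795
C = V + |VC|·bis = (-30.0547,-118.8693)
T_A = V + ((C−V)·d_A)·d_A = V + 144.3770·d_A = (-45.3954,-110.4465)
T_B = V + ((C−V)·d_B)·d_B = V + 144.3770·d_B = (-13.1458,-123.3829)
sweep = 180° − θ = 166.1770°

center=(-30.0547,-118.8693) T_A=(-45.3954,-110.4465) T_B=(-13.1458,-123.3829) sweep=166.1770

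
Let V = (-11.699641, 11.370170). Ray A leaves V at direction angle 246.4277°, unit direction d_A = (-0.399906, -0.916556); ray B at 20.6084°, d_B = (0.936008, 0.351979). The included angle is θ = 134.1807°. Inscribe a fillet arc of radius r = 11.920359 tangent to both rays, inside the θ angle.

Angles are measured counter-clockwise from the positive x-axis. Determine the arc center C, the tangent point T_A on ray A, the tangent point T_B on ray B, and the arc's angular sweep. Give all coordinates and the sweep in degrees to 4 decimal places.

center=(-2.7886,1.9858) T_A=(-13.7143,6.7528) T_B=(-6.9843,13.1433) sweep=45.8193

bisector direction at 313.5181° = (0.688583,-0.725157)
center distance |VC| = r/sin(θ/2) = 11.920359/sin(67.0904°) = 12.941160
C = V + |VC|·bis = (-2.7886,1.9858)
T_A = V + ((C−V)·d_A)·d_A = V + 5.0377·d_A = (-13.7143,6.7528)
T_B = V + ((C−V)·d_B)·d_B = V + 5.0377·d_B = (-6.9843,13.1433)
sweep = 180° − θ = 45.8193°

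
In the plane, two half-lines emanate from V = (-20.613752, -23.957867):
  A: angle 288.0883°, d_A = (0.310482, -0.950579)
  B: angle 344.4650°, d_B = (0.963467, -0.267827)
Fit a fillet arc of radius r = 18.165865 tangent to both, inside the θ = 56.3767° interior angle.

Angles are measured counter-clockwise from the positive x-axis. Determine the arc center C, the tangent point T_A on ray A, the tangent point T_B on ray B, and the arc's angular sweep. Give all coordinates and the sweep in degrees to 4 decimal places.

center=(7.1784,-50.5383) T_A=(-10.0897,-56.1785) T_B=(12.0437,-33.0361) sweep=123.6233

bisector direction at 316.2767° = (0.722686,-0.691177)
center distance |VC| = r/sin(θ/2) = 18.165865/sin(28.1883°) = 38.456729
C = V + |VC|·bis = (7.1784,-50.5383)
T_A = V + ((C−V)·d_A)·d_A = V + 33.8957·d_A = (-10.0897,-56.1785)
T_B = V + ((C−V)·d_B)·d_B = V + 33.8957·d_B = (12.0437,-33.0361)
sweep = 180° − θ = 123.6233°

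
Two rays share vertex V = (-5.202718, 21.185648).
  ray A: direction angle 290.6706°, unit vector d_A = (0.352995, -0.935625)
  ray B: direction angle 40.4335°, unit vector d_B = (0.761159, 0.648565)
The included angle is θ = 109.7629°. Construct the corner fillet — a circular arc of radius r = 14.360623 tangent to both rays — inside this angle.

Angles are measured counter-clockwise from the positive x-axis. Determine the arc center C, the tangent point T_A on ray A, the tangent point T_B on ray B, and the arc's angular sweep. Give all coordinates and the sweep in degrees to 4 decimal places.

center=(11.7986,16.8053) T_A=(-1.6376,11.7361) T_B=(2.4848,27.7360) sweep=70.2371

bisector direction at 345.5520° = (0.968375,-0.249500)
center distance |VC| = r/sin(θ/2) = 14.360623/sin(54.8815°) = 17.556557
C = V + |VC|·bis = (11.7986,16.8053)
T_A = V + ((C−V)·d_A)·d_A = V + 10.0998·d_A = (-1.6376,11.7361)
T_B = V + ((C−V)·d_B)·d_B = V + 10.0998·d_B = (2.4848,27.7360)
sweep = 180° − θ = 70.2371°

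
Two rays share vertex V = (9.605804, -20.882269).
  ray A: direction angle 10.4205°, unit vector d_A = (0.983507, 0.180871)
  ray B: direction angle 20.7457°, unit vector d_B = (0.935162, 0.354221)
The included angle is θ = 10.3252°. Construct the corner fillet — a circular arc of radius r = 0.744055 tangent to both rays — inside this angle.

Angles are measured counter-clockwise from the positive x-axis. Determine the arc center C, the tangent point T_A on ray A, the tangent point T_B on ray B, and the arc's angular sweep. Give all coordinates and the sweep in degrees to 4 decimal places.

center=(17.5707,-18.6610) T_A=(17.7053,-19.3927) T_B=(17.3072,-17.9651) sweep=169.6748

bisector direction at 15.5831° = (0.963242,0.268636)
center distance |VC| = r/sin(θ/2) = 0.744055/sin(5.1626°) = 8.268886
C = V + |VC|·bis = (17.5707,-18.6610)
T_A = V + ((C−V)·d_A)·d_A = V + 8.2353·d_A = (17.7053,-19.3927)
T_B = V + ((C−V)·d_B)·d_B = V + 8.2353·d_B = (17.3072,-17.9651)
sweep = 180° − θ = 169.6748°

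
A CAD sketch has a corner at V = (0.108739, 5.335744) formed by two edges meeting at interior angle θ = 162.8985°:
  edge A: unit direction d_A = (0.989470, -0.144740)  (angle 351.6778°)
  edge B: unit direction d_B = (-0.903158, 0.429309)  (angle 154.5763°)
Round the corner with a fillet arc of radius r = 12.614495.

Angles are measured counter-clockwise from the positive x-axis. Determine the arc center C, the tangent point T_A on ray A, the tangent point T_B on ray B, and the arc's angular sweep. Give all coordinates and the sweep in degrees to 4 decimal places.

center=(3.8113,17.5429) T_A=(1.9854,5.0612) T_B=(-1.6043,6.1500) sweep=17.1015

bisector direction at 73.1270° = (0.290250,0.956951)
center distance |VC| = r/sin(θ/2) = 12.614495/sin(81.4493°) = 12.756287
C = V + |VC|·bis = (3.8113,17.5429)
T_A = V + ((C−V)·d_A)·d_A = V + 1.8967·d_A = (1.9854,5.0612)
T_B = V + ((C−V)·d_B)·d_B = V + 1.8967·d_B = (-1.6043,6.1500)
sweep = 180° − θ = 17.1015°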